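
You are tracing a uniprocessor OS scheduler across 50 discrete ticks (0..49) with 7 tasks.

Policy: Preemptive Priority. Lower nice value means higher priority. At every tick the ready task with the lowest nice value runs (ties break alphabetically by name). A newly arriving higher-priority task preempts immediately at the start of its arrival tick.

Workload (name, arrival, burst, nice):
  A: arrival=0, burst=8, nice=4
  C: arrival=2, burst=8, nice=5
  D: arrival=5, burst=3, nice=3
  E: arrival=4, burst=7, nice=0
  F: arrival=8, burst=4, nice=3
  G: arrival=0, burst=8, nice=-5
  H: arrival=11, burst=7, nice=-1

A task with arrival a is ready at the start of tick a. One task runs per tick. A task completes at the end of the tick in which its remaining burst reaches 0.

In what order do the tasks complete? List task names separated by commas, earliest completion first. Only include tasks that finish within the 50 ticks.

completion order = G, H, E, D, F, A, C

t=0: ready={A,G} → run G
t=1: ready={A,G} → run G
t=2: ready={A,C,G} → run G
t=3: ready={A,C,G} → run G
t=4: ready={A,C,E,G} → run G
t=5: ready={A,C,D,E,G} → run G
t=6: ready={A,C,D,E,G} → run G
t=7: ready={A,C,D,E,G} → run G
t=8: ready={A,C,D,E,F} → run E
t=9: ready={A,C,D,E,F} → run E
t=10: ready={A,C,D,E,F} → run E
t=11: ready={A,C,D,E,F,H} → run H
t=12: ready={A,C,D,E,F,H} → run H
t=13: ready={A,C,D,E,F,H} → run H
t=14: ready={A,C,D,E,F,H} → run H
t=15: ready={A,C,D,E,F,H} → run H
t=16: ready={A,C,D,E,F,H} → run H
t=17: ready={A,C,D,E,F,H} → run H
t=18: ready={A,C,D,E,F} → run E
t=19: ready={A,C,D,E,F} → run E
t=20: ready={A,C,D,E,F} → run E
t=21: ready={A,C,D,E,F} → run E
t=22: ready={A,C,D,F} → run D
t=23: ready={A,C,D,F} → run D
t=24: ready={A,C,D,F} → run D
t=25: ready={A,C,F} → run F
t=26: ready={A,C,F} → run F
t=27: ready={A,C,F} → run F
t=28: ready={A,C,F} → run F
t=29: ready={A,C} → run A
t=30: ready={A,C} → run A
t=31: ready={A,C} → run A
t=32: ready={A,C} → run A
t=33: ready={A,C} → run A
t=34: ready={A,C} → run A
t=35: ready={A,C} → run A
t=36: ready={A,C} → run A
t=37: ready={C} → run C
t=38: ready={C} → run C
t=39: ready={C} → run C
t=40: ready={C} → run C
t=41: ready={C} → run C
t=42: ready={C} → run C
t=43: ready={C} → run C
t=44: ready={C} → run C
t=45: (idle)
t=46: (idle)
t=47: (idle)
t=48: (idle)
t=49: (idle)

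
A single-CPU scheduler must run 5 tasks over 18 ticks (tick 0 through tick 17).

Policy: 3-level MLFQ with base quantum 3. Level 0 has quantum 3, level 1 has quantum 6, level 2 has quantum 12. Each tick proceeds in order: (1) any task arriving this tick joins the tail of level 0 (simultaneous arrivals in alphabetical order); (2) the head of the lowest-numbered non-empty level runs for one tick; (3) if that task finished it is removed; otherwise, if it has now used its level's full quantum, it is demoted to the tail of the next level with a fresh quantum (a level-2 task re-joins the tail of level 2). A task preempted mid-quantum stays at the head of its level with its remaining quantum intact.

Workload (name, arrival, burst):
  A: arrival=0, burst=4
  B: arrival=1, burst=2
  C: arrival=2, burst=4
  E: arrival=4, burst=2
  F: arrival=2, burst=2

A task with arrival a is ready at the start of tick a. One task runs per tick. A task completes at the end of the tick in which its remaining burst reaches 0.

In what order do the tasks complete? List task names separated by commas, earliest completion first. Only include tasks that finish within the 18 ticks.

t=0: L0/L1/L2 = A/-/- → run A
t=1: L0/L1/L2 = AB/-/- → run A
t=2: L0/L1/L2 = ABCF/-/- → run A
t=3: L0/L1/L2 = BCF/A/- → run B
t=4: L0/L1/L2 = BCFE/A/- → run B
t=5: L0/L1/L2 = CFE/A/- → run C
t=6: L0/L1/L2 = CFE/A/- → run C
t=7: L0/L1/L2 = CFE/A/- → run C
t=8: L0/L1/L2 = FE/AC/- → run F
t=9: L0/L1/L2 = FE/AC/- → run F
t=10: L0/L1/L2 = E/AC/- → run E
t=11: L0/L1/L2 = E/AC/- → run E
t=12: L0/L1/L2 = -/AC/- → run A
t=13: L0/L1/L2 = -/C/- → run C
t=14: (idle)
t=15: (idle)
t=16: (idle)
t=17: (idle)

completion order = B, F, E, A, C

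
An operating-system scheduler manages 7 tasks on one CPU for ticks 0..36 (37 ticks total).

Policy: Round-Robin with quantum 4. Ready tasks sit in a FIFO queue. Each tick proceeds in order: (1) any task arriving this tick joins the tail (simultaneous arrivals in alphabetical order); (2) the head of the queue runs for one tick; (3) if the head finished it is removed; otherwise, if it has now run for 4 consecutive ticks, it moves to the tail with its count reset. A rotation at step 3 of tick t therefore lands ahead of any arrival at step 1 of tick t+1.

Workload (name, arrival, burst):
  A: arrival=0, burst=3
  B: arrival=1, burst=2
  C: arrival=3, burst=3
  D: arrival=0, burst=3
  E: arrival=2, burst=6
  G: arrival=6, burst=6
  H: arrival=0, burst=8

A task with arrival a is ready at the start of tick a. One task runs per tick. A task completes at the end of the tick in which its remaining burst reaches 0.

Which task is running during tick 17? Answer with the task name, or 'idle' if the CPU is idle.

t=0: queue=[A,D,H] q_used=0 → run A
t=1: queue=[A,D,H,B] q_used=1 → run A
t=2: queue=[A,D,H,B,E] q_used=2 → run A
t=3: queue=[D,H,B,E,C] q_used=0 → run D
t=4: queue=[D,H,B,E,C] q_used=1 → run D
t=5: queue=[D,H,B,E,C] q_used=2 → run D
t=6: queue=[H,B,E,C,G] q_used=0 → run H
t=7: queue=[H,B,E,C,G] q_used=1 → run H
t=8: queue=[H,B,E,C,G] q_used=2 → run H
t=9: queue=[H,B,E,C,G] q_used=3 → run H
t=10: queue=[B,E,C,G,H] q_used=0 → run B
t=11: queue=[B,E,C,G,H] q_used=1 → run B
t=12: queue=[E,C,G,H] q_used=0 → run E
t=13: queue=[E,C,G,H] q_used=1 → run E
t=14: queue=[E,C,G,H] q_used=2 → run E
t=15: queue=[E,C,G,H] q_used=3 → run E
t=16: queue=[C,G,H,E] q_used=0 → run C
t=17: queue=[C,G,H,E] q_used=1 → run C
t=18: queue=[C,G,H,E] q_used=2 → run C
t=19: queue=[G,H,E] q_used=0 → run G
t=20: queue=[G,H,E] q_used=1 → run G
t=21: queue=[G,H,E] q_used=2 → run G
t=22: queue=[G,H,E] q_used=3 → run G
t=23: queue=[H,E,G] q_used=0 → run H
t=24: queue=[H,E,G] q_used=1 → run H
t=25: queue=[H,E,G] q_used=2 → run H
t=26: queue=[H,E,G] q_used=3 → run H
t=27: queue=[E,G] q_used=0 → run E
t=28: queue=[E,G] q_used=1 → run E
t=29: queue=[G] q_used=0 → run G
t=30: queue=[G] q_used=1 → run G
t=31: (idle)
t=32: (idle)
t=33: (idle)
t=34: (idle)
t=35: (idle)
t=36: (idle)

running at tick 17 = C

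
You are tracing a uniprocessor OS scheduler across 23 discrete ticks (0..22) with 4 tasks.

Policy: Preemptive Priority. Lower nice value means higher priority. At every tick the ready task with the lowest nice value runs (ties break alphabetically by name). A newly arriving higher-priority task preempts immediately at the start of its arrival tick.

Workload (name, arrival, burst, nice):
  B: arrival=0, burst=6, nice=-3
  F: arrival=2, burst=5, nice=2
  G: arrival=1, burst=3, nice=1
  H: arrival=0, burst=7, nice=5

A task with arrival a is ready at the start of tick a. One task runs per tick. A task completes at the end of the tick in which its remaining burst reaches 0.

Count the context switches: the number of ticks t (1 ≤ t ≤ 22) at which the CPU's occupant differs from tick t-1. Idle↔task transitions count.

context switches = 4

t=0: ready={B,H} → run B
t=1: ready={B,G,H} → run B
t=2: ready={B,F,G,H} → run B
t=3: ready={B,F,G,H} → run B
t=4: ready={B,F,G,H} → run B
t=5: ready={B,F,G,H} → run B
t=6: ready={F,G,H} → run G
t=7: ready={F,G,H} → run G
t=8: ready={F,G,H} → run G
t=9: ready={F,H} → run F
t=10: ready={F,H} → run F
t=11: ready={F,H} → run F
t=12: ready={F,H} → run F
t=13: ready={F,H} → run F
t=14: ready={H} → run H
t=15: ready={H} → run H
t=16: ready={H} → run H
t=17: ready={H} → run H
t=18: ready={H} → run H
t=19: ready={H} → run H
t=20: ready={H} → run H
t=21: (idle)
t=22: (idle)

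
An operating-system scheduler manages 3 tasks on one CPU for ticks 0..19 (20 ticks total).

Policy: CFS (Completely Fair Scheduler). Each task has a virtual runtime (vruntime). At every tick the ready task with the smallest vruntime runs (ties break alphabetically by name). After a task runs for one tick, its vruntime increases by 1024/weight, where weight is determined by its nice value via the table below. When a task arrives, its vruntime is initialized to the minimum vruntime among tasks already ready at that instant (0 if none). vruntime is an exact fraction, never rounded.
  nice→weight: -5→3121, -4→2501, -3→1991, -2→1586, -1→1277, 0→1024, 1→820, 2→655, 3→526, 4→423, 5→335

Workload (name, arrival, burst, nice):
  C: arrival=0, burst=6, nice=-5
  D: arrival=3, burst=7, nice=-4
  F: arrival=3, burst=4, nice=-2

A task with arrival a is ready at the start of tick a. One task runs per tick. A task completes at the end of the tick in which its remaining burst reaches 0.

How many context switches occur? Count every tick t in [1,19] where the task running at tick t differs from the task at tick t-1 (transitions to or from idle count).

context switches = 12

t=0: vr[C=0] → run C
t=1: vr[C=1024/3121] → run C
t=2: vr[C=2048/3121] → run C
t=3: vr[C=3072/3121 D=3072/3121 F=3072/3121] → run C
t=4: vr[C=4096/3121 D=3072/3121 F=3072/3121] → run D
t=5: vr[C=4096/3121 D=10878976/7805621 F=3072/3121] → run F
t=6: vr[C=4096/3121 D=10878976/7805621 F=4034048/2474953] → run C
t=7: vr[C=5120/3121 D=10878976/7805621 F=4034048/2474953] → run D
t=8: vr[C=5120/3121 D=14074880/7805621 F=4034048/2474953] → run F
t=9: vr[C=5120/3121 D=14074880/7805621 F=5632000/2474953] → run C
t=10: vr[D=14074880/7805621 F=5632000/2474953] → run D
t=11: vr[D=17270784/7805621 F=5632000/2474953] → run D
t=12: vr[D=20466688/7805621 F=5632000/2474953] → run F
t=13: vr[D=20466688/7805621 F=7229952/2474953] → run D
t=14: vr[D=23662592/7805621 F=7229952/2474953] → run F
t=15: vr[D=23662592/7805621] → run D
t=16: vr[D=26858496/7805621] → run D
t=17: (idle)
t=18: (idle)
t=19: (idle)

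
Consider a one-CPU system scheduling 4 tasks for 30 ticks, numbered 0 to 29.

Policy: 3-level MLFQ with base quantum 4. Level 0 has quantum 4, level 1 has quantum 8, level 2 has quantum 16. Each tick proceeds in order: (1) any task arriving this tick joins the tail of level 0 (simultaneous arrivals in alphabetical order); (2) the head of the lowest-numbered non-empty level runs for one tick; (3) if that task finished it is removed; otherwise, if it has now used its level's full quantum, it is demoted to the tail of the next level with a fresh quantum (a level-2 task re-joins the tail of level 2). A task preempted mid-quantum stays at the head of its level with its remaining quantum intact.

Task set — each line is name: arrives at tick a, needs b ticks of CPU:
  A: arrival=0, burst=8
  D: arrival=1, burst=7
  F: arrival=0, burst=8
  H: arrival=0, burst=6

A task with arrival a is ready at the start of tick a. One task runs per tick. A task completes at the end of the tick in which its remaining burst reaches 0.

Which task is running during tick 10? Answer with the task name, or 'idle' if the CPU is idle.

t=0: L0/L1/L2 = AFH/-/- → run A
t=1: L0/L1/L2 = AFHD/-/- → run A
t=2: L0/L1/L2 = AFHD/-/- → run A
t=3: L0/L1/L2 = AFHD/-/- → run A
t=4: L0/L1/L2 = FHD/A/- → run F
t=5: L0/L1/L2 = FHD/A/- → run F
t=6: L0/L1/L2 = FHD/A/- → run F
t=7: L0/L1/L2 = FHD/A/- → run F
t=8: L0/L1/L2 = HD/AF/- → run H
t=9: L0/L1/L2 = HD/AF/- → run H
t=10: L0/L1/L2 = HD/AF/- → run H
t=11: L0/L1/L2 = HD/AF/- → run H
t=12: L0/L1/L2 = D/AFH/- → run D
t=13: L0/L1/L2 = D/AFH/- → run D
t=14: L0/L1/L2 = D/AFH/- → run D
t=15: L0/L1/L2 = D/AFH/- → run D
t=16: L0/L1/L2 = -/AFHD/- → run A
t=17: L0/L1/L2 = -/AFHD/- → run A
t=18: L0/L1/L2 = -/AFHD/- → run A
t=19: L0/L1/L2 = -/AFHD/- → run A
t=20: L0/L1/L2 = -/FHD/- → run F
t=21: L0/L1/L2 = -/FHD/- → run F
t=22: L0/L1/L2 = -/FHD/- → run F
t=23: L0/L1/L2 = -/FHD/- → run F
t=24: L0/L1/L2 = -/HD/- → run H
t=25: L0/L1/L2 = -/HD/- → run H
t=26: L0/L1/L2 = -/D/- → run D
t=27: L0/L1/L2 = -/D/- → run D
t=28: L0/L1/L2 = -/D/- → run D
t=29: (idle)

running at tick 10 = H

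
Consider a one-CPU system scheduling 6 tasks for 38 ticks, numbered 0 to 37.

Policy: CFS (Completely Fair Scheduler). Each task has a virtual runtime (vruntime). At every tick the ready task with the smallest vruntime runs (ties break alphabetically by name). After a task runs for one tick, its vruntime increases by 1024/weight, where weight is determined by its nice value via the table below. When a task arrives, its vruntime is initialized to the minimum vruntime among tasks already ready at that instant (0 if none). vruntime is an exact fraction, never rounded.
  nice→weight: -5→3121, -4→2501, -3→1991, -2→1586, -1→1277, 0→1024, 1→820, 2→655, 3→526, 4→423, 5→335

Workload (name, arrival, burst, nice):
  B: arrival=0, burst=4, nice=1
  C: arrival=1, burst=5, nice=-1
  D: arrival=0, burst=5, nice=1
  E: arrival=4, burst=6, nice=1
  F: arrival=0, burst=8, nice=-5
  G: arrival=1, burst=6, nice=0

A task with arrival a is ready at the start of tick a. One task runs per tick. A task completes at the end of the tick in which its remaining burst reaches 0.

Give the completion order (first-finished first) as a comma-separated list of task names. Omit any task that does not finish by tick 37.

completion order = F, C, B, D, G, E

t=0: vr[B=0 D=0 F=0] → run B
t=1: vr[B=256/205 C=0 D=0 F=0 G=0] → run C
t=2: vr[B=256/205 C=1024/1277 D=0 F=0 G=0] → run D
t=3: vr[B=256/205 C=1024/1277 D=256/205 F=0 G=0] → run F
t=4: vr[B=256/205 C=1024/1277 D=256/205 E=0 F=1024/3121 G=0] → run E
t=5: vr[B=256/205 C=1024/1277 D=256/205 E=256/205 F=1024/3121 G=0] → run G
t=6: vr[B=256/205 C=1024/1277 D=256/205 E=256/205 F=1024/3121 G=1] → run F
t=7: vr[B=256/205 C=1024/1277 D=256/205 E=256/205 F=2048/3121 G=1] → run F
t=8: vr[B=256/205 C=1024/1277 D=256/205 E=256/205 F=3072/3121 G=1] → run C
t=9: vr[B=256/205 C=2048/1277 D=256/205 E=256/205 F=3072/3121 G=1] → run F
t=10: vr[B=256/205 C=2048/1277 D=256/205 E=256/205 F=4096/3121 G=1] → run G
t=11: vr[B=256/205 C=2048/1277 D=256/205 E=256/205 F=4096/3121 G=2] → run B
t=12: vr[B=512/205 C=2048/1277 D=256/205 E=256/205 F=4096/3121 G=2] → run D
t=13: vr[B=512/205 C=2048/1277 D=512/205 E=256/205 F=4096/3121 G=2] → run E
t=14: vr[B=512/205 C=2048/1277 D=512/205 E=512/205 F=4096/3121 G=2] → run F
t=15: vr[B=512/205 C=2048/1277 D=512/205 E=512/205 F=5120/3121 G=2] → run C
t=16: vr[B=512/205 C=3072/1277 D=512/205 E=512/205 F=5120/3121 G=2] → run F
t=17: vr[B=512/205 C=3072/1277 D=512/205 E=512/205 F=6144/3121 G=2] → run F
t=18: vr[B=512/205 C=3072/1277 D=512/205 E=512/205 F=7168/3121 G=2] → run G
t=19: vr[B=512/205 C=3072/1277 D=512/205 E=512/205 F=7168/3121 G=3] → run F
t=20: vr[B=512/205 C=3072/1277 D=512/205 E=512/205 G=3] → run C
t=21: vr[B=512/205 C=4096/1277 D=512/205 E=512/205 G=3] → run B
t=22: vr[B=768/205 C=4096/1277 D=512/205 E=512/205 G=3] → run D
t=23: vr[B=768/205 C=4096/1277 D=768/205 E=512/205 G=3] → run E
t=24: vr[B=768/205 C=4096/1277 D=768/205 E=768/205 G=3] → run G
t=25: vr[B=768/205 C=4096/1277 D=768/205 E=768/205 G=4] → run C
t=26: vr[B=768/205 D=768/205 E=768/205 G=4] → run B
t=27: vr[D=768/205 E=768/205 G=4] → run D
t=28: vr[D=1024/205 E=768/205 G=4] → run E
t=29: vr[D=1024/205 E=1024/205 G=4] → run G
t=30: vr[D=1024/205 E=1024/205 G=5] → run D
t=31: vr[E=1024/205 G=5] → run E
t=32: vr[E=256/41 G=5] → run G
t=33: vr[E=256/41] → run E
t=34: (idle)
t=35: (idle)
t=36: (idle)
t=37: (idle)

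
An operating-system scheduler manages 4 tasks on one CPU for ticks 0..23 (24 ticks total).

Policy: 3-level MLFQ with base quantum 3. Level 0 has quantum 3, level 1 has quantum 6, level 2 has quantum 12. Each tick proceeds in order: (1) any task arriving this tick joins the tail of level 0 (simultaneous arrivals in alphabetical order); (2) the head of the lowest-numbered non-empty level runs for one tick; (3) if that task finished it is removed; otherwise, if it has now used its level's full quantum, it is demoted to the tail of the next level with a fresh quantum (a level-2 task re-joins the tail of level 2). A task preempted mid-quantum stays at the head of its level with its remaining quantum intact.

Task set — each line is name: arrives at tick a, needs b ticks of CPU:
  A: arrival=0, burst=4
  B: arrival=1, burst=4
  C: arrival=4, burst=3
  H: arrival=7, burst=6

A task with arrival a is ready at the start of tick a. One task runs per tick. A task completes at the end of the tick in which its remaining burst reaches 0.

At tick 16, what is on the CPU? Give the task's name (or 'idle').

running at tick 16 = H

t=0: L0/L1/L2 = A/-/- → run A
t=1: L0/L1/L2 = AB/-/- → run A
t=2: L0/L1/L2 = AB/-/- → run A
t=3: L0/L1/L2 = B/A/- → run B
t=4: L0/L1/L2 = BC/A/- → run B
t=5: L0/L1/L2 = BC/A/- → run B
t=6: L0/L1/L2 = C/AB/- → run C
t=7: L0/L1/L2 = CH/AB/- → run C
t=8: L0/L1/L2 = CH/AB/- → run C
t=9: L0/L1/L2 = H/AB/- → run H
t=10: L0/L1/L2 = H/AB/- → run H
t=11: L0/L1/L2 = H/AB/- → run H
t=12: L0/L1/L2 = -/ABH/- → run A
t=13: L0/L1/L2 = -/BH/- → run B
t=14: L0/L1/L2 = -/H/- → run H
t=15: L0/L1/L2 = -/H/- → run H
t=16: L0/L1/L2 = -/H/- → run H
t=17: (idle)
t=18: (idle)
t=19: (idle)
t=20: (idle)
t=21: (idle)
t=22: (idle)
t=23: (idle)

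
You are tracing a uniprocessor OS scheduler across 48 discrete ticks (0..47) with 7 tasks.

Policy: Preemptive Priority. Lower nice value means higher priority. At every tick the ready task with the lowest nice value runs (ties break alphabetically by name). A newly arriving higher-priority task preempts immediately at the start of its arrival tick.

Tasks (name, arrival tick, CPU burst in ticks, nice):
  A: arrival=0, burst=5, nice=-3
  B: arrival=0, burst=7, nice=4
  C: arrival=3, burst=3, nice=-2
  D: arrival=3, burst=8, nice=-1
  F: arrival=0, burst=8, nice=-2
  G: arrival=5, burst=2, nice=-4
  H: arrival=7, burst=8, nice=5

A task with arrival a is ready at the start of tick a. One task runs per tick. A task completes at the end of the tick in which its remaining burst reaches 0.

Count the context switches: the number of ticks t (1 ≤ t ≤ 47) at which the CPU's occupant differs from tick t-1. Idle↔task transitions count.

context switches = 7

t=0: ready={A,B,F} → run A
t=1: ready={A,B,F} → run A
t=2: ready={A,B,F} → run A
t=3: ready={A,B,C,D,F} → run A
t=4: ready={A,B,C,D,F} → run A
t=5: ready={B,C,D,F,G} → run G
t=6: ready={B,C,D,F,G} → run G
t=7: ready={B,C,D,F,H} → run C
t=8: ready={B,C,D,F,H} → run C
t=9: ready={B,C,D,F,H} → run C
t=10: ready={B,D,F,H} → run F
t=11: ready={B,D,F,H} → run F
t=12: ready={B,D,F,H} → run F
t=13: ready={B,D,F,H} → run F
t=14: ready={B,D,F,H} → run F
t=15: ready={B,D,F,H} → run F
t=16: ready={B,D,F,H} → run F
t=17: ready={B,D,F,H} → run F
t=18: ready={B,D,H} → run D
t=19: ready={B,D,H} → run D
t=20: ready={B,D,H} → run D
t=21: ready={B,D,H} → run D
t=22: ready={B,D,H} → run D
t=23: ready={B,D,H} → run D
t=24: ready={B,D,H} → run D
t=25: ready={B,D,H} → run D
t=26: ready={B,H} → run B
t=27: ready={B,H} → run B
t=28: ready={B,H} → run B
t=29: ready={B,H} → run B
t=30: ready={B,H} → run B
t=31: ready={B,H} → run B
t=32: ready={B,H} → run B
t=33: ready={H} → run H
t=34: ready={H} → run H
t=35: ready={H} → run H
t=36: ready={H} → run H
t=37: ready={H} → run H
t=38: ready={H} → run H
t=39: ready={H} → run H
t=40: ready={H} → run H
t=41: (idle)
t=42: (idle)
t=43: (idle)
t=44: (idle)
t=45: (idle)
t=46: (idle)
t=47: (idle)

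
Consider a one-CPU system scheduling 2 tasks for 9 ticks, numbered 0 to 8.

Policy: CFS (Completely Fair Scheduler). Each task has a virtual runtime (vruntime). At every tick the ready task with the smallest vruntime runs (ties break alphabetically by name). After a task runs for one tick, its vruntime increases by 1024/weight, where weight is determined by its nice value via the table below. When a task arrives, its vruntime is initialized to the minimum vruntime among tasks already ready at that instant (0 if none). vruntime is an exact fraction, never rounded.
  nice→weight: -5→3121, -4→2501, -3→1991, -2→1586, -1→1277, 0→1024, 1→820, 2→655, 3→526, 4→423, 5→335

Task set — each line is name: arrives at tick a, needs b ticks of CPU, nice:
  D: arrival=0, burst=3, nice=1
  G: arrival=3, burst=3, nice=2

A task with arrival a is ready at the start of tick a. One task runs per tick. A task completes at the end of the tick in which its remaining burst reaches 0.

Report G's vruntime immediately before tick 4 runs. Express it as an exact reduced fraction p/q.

t=0: vr[D=0] → run D
t=1: vr[D=256/205] → run D
t=2: vr[D=512/205] → run D
t=3: vr[G=0] → run G
t=4: vr[G=1024/655] → run G
t=5: vr[G=2048/655] → run G
t=6: (idle)
t=7: (idle)
t=8: (idle)

vruntime(G, start of tick 4) = 1024/655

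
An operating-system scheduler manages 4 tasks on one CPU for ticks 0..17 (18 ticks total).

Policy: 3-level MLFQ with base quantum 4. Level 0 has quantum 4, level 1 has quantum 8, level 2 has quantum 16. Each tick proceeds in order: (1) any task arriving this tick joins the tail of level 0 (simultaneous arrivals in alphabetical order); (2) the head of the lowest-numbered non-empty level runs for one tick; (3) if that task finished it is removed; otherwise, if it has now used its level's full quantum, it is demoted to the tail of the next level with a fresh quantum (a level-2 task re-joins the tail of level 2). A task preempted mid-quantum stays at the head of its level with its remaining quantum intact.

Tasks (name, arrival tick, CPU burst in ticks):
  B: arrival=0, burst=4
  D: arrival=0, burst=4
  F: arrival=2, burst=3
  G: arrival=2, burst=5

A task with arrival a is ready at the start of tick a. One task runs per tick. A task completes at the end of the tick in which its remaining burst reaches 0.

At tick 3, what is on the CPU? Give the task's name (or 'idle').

t=0: L0/L1/L2 = BD/-/- → run B
t=1: L0/L1/L2 = BD/-/- → run B
t=2: L0/L1/L2 = BDFG/-/- → run B
t=3: L0/L1/L2 = BDFG/-/- → run B
t=4: L0/L1/L2 = DFG/-/- → run D
t=5: L0/L1/L2 = DFG/-/- → run D
t=6: L0/L1/L2 = DFG/-/- → run D
t=7: L0/L1/L2 = DFG/-/- → run D
t=8: L0/L1/L2 = FG/-/- → run F
t=9: L0/L1/L2 = FG/-/- → run F
t=10: L0/L1/L2 = FG/-/- → run F
t=11: L0/L1/L2 = G/-/- → run G
t=12: L0/L1/L2 = G/-/- → run G
t=13: L0/L1/L2 = G/-/- → run G
t=14: L0/L1/L2 = G/-/- → run G
t=15: L0/L1/L2 = -/G/- → run G
t=16: (idle)
t=17: (idle)

running at tick 3 = B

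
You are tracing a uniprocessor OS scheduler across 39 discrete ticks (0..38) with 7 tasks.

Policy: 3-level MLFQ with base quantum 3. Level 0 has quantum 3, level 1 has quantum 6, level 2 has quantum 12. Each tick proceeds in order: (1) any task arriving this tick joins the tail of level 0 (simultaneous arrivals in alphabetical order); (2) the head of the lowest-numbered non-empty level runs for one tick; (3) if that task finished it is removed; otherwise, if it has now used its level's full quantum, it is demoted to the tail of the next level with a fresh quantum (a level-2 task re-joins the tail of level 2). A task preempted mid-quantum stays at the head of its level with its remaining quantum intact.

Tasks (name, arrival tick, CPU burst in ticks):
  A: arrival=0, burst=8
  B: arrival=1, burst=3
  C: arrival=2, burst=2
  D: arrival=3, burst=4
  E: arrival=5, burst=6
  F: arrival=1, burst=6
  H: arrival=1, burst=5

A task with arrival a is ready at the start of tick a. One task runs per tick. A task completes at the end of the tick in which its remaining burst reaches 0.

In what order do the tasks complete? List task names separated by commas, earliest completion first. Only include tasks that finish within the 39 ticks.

completion order = B, C, A, F, H, D, E

t=0: L0/L1/L2 = A/-/- → run A
t=1: L0/L1/L2 = ABFH/-/- → run A
t=2: L0/L1/L2 = ABFHC/-/- → run A
t=3: L0/L1/L2 = BFHCD/A/- → run B
t=4: L0/L1/L2 = BFHCD/A/- → run B
t=5: L0/L1/L2 = BFHCDE/A/- → run B
t=6: L0/L1/L2 = FHCDE/A/- → run F
t=7: L0/L1/L2 = FHCDE/A/- → run F
t=8: L0/L1/L2 = FHCDE/A/- → run F
t=9: L0/L1/L2 = HCDE/AF/- → run H
t=10: L0/L1/L2 = HCDE/AF/- → run H
t=11: L0/L1/L2 = HCDE/AF/- → run H
t=12: L0/L1/L2 = CDE/AFH/- → run C
t=13: L0/L1/L2 = CDE/AFH/- → run C
t=14: L0/L1/L2 = DE/AFH/- → run D
t=15: L0/L1/L2 = DE/AFH/- → run D
t=16: L0/L1/L2 = DE/AFH/- → run D
t=17: L0/L1/L2 = E/AFHD/- → run E
t=18: L0/L1/L2 = E/AFHD/- → run E
t=19: L0/L1/L2 = E/AFHD/- → run E
t=20: L0/L1/L2 = -/AFHDE/- → run A
t=21: L0/L1/L2 = -/AFHDE/- → run A
t=22: L0/L1/L2 = -/AFHDE/- → run A
t=23: L0/L1/L2 = -/AFHDE/- → run A
t=24: L0/L1/L2 = -/AFHDE/- → run A
t=25: L0/L1/L2 = -/FHDE/- → run F
t=26: L0/L1/L2 = -/FHDE/- → run F
t=27: L0/L1/L2 = -/FHDE/- → run F
t=28: L0/L1/L2 = -/HDE/- → run H
t=29: L0/L1/L2 = -/HDE/- → run H
t=30: L0/L1/L2 = -/DE/- → run D
t=31: L0/L1/L2 = -/E/- → run E
t=32: L0/L1/L2 = -/E/- → run E
t=33: L0/L1/L2 = -/E/- → run E
t=34: (idle)
t=35: (idle)
t=36: (idle)
t=37: (idle)
t=38: (idle)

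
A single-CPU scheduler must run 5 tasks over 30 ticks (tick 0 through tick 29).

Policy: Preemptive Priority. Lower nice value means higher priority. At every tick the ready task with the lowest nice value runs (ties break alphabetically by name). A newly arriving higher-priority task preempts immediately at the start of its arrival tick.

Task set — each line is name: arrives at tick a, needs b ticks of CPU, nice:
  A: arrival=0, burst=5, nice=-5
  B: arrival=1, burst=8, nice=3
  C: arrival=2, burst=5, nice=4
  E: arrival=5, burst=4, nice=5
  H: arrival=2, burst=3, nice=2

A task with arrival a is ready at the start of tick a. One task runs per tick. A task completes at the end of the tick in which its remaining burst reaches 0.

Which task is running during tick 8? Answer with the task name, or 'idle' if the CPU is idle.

running at tick 8 = B

t=0: ready={A} → run A
t=1: ready={A,B} → run A
t=2: ready={A,B,C,H} → run A
t=3: ready={A,B,C,H} → run A
t=4: ready={A,B,C,H} → run A
t=5: ready={B,C,E,H} → run H
t=6: ready={B,C,E,H} → run H
t=7: ready={B,C,E,H} → run H
t=8: ready={B,C,E} → run B
t=9: ready={B,C,E} → run B
t=10: ready={B,C,E} → run B
t=11: ready={B,C,E} → run B
t=12: ready={B,C,E} → run B
t=13: ready={B,C,E} → run B
t=14: ready={B,C,E} → run B
t=15: ready={B,C,E} → run B
t=16: ready={C,E} → run C
t=17: ready={C,E} → run C
t=18: ready={C,E} → run C
t=19: ready={C,E} → run C
t=20: ready={C,E} → run C
t=21: ready={E} → run E
t=22: ready={E} → run E
t=23: ready={E} → run E
t=24: ready={E} → run E
t=25: (idle)
t=26: (idle)
t=27: (idle)
t=28: (idle)
t=29: (idle)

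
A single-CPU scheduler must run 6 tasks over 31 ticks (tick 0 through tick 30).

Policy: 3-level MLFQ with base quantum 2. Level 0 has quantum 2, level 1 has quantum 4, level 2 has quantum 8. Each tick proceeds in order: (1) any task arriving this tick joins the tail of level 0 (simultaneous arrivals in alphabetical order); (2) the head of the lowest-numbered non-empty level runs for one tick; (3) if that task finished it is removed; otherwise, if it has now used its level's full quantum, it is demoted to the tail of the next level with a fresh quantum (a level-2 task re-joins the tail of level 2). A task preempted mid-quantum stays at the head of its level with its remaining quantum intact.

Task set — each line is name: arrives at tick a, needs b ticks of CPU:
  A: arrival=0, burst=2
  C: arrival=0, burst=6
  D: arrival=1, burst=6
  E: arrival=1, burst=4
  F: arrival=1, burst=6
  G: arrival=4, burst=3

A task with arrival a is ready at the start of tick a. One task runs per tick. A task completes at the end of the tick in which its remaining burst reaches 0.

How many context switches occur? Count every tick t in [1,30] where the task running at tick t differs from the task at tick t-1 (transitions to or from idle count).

t=0: L0/L1/L2 = AC/-/- → run A
t=1: L0/L1/L2 = ACDEF/-/- → run A
t=2: L0/L1/L2 = CDEF/-/- → run C
t=3: L0/L1/L2 = CDEF/-/- → run C
t=4: L0/L1/L2 = DEFG/C/- → run D
t=5: L0/L1/L2 = DEFG/C/- → run D
t=6: L0/L1/L2 = EFG/CD/- → run E
t=7: L0/L1/L2 = EFG/CD/- → run E
t=8: L0/L1/L2 = FG/CDE/- → run F
t=9: L0/L1/L2 = FG/CDE/- → run F
t=10: L0/L1/L2 = G/CDEF/- → run G
t=11: L0/L1/L2 = G/CDEF/- → run G
t=12: L0/L1/L2 = -/CDEFG/- → run C
t=13: L0/L1/L2 = -/CDEFG/- → run C
t=14: L0/L1/L2 = -/CDEFG/- → run C
t=15: L0/L1/L2 = -/CDEFG/- → run C
t=16: L0/L1/L2 = -/DEFG/- → run D
t=17: L0/L1/L2 = -/DEFG/- → run D
t=18: L0/L1/L2 = -/DEFG/- → run D
t=19: L0/L1/L2 = -/DEFG/- → run D
t=20: L0/L1/L2 = -/EFG/- → run E
t=21: L0/L1/L2 = -/EFG/- → run E
t=22: L0/L1/L2 = -/FG/- → run F
t=23: L0/L1/L2 = -/FG/- → run F
t=24: L0/L1/L2 = -/FG/- → run F
t=25: L0/L1/L2 = -/FG/- → run F
t=26: L0/L1/L2 = -/G/- → run G
t=27: (idle)
t=28: (idle)
t=29: (idle)
t=30: (idle)

context switches = 11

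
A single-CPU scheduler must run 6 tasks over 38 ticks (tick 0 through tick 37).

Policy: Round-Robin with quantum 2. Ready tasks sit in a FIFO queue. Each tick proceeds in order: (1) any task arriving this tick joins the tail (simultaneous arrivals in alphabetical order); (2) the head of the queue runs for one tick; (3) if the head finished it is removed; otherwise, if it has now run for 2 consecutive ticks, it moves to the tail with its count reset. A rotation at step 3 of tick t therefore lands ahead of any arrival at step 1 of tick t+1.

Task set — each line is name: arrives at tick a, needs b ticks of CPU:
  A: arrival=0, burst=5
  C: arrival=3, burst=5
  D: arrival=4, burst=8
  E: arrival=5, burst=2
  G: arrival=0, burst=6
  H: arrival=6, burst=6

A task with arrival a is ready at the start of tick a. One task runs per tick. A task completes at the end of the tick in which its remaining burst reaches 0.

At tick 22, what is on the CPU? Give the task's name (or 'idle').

t=0: queue=[A,G] q_used=0 → run A
t=1: queue=[A,G] q_used=1 → run A
t=2: queue=[G,A] q_used=0 → run G
t=3: queue=[G,A,C] q_used=1 → run G
t=4: queue=[A,C,G,D] q_used=0 → run A
t=5: queue=[A,C,G,D,E] q_used=1 → run A
t=6: queue=[C,G,D,E,A,H] q_used=0 → run C
t=7: queue=[C,G,D,E,A,H] q_used=1 → run C
t=8: queue=[G,D,E,A,H,C] q_used=0 → run G
t=9: queue=[G,D,E,A,H,C] q_used=1 → run G
t=10: queue=[D,E,A,H,C,G] q_used=0 → run D
t=11: queue=[D,E,A,H,C,G] q_used=1 → run D
t=12: queue=[E,A,H,C,G,D] q_used=0 → run E
t=13: queue=[E,A,H,C,G,D] q_used=1 → run E
t=14: queue=[A,H,C,G,D] q_used=0 → run A
t=15: queue=[H,C,G,D] q_used=0 → run H
t=16: queue=[H,C,G,D] q_used=1 → run H
t=17: queue=[C,G,D,H] q_used=0 → run C
t=18: queue=[C,G,D,H] q_used=1 → run C
t=19: queue=[G,D,H,C] q_used=0 → run G
t=20: queue=[G,D,H,C] q_used=1 → run G
t=21: queue=[D,H,C] q_used=0 → run D
t=22: queue=[D,H,C] q_used=1 → run D
t=23: queue=[H,C,D] q_used=0 → run H
t=24: queue=[H,C,D] q_used=1 → run H
t=25: queue=[C,D,H] q_used=0 → run C
t=26: queue=[D,H] q_used=0 → run D
t=27: queue=[D,H] q_used=1 → run D
t=28: queue=[H,D] q_used=0 → run H
t=29: queue=[H,D] q_used=1 → run H
t=30: queue=[D] q_used=0 → run D
t=31: queue=[D] q_used=1 → run D
t=32: (idle)
t=33: (idle)
t=34: (idle)
t=35: (idle)
t=36: (idle)
t=37: (idle)

running at tick 22 = D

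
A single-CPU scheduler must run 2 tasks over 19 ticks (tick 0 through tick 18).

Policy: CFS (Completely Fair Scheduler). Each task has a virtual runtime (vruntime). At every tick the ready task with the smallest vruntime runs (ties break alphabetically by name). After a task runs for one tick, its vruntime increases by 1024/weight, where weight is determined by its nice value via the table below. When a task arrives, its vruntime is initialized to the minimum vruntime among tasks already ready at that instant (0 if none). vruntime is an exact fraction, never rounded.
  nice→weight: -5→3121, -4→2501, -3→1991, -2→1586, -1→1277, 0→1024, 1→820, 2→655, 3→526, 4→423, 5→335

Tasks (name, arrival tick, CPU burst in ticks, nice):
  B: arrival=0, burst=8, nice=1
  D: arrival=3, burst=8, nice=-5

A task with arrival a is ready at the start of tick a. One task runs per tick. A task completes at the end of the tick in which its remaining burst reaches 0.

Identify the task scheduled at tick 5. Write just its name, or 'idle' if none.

t=0: vr[B=0] → run B
t=1: vr[B=256/205] → run B
t=2: vr[B=512/205] → run B
t=3: vr[B=768/205 D=768/205] → run B
t=4: vr[B=1024/205 D=768/205] → run D
t=5: vr[B=1024/205 D=2606848/639805] → run D
t=6: vr[B=1024/205 D=2816768/639805] → run D
t=7: vr[B=1024/205 D=3026688/639805] → run D
t=8: vr[B=1024/205 D=3236608/639805] → run B
t=9: vr[B=256/41 D=3236608/639805] → run D
t=10: vr[B=256/41 D=3446528/639805] → run D
t=11: vr[B=256/41 D=3656448/639805] → run D
t=12: vr[B=256/41 D=3866368/639805] → run D
t=13: vr[B=256/41] → run B
t=14: vr[B=1536/205] → run B
t=15: vr[B=1792/205] → run B
t=16: (idle)
t=17: (idle)
t=18: (idle)

running at tick 5 = D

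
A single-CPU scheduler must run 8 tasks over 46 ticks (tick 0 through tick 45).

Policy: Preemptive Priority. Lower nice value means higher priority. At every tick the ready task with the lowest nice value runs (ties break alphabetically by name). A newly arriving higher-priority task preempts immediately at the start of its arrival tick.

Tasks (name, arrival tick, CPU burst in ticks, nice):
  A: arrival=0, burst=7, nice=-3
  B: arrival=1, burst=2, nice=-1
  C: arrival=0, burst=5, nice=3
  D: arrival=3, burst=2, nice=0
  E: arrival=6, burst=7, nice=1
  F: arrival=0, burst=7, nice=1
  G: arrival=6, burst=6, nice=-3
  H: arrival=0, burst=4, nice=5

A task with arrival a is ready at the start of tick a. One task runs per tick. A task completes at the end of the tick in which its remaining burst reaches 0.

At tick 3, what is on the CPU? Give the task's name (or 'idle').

t=0: ready={A,C,F,H} → run A
t=1: ready={A,B,C,F,H} → run A
t=2: ready={A,B,C,F,H} → run A
t=3: ready={A,B,C,D,F,H} → run A
t=4: ready={A,B,C,D,F,H} → run A
t=5: ready={A,B,C,D,F,H} → run A
t=6: ready={A,B,C,D,E,F,G,H} → run A
t=7: ready={B,C,D,E,F,G,H} → run G
t=8: ready={B,C,D,E,F,G,H} → run G
t=9: ready={B,C,D,E,F,G,H} → run G
t=10: ready={B,C,D,E,F,G,H} → run G
t=11: ready={B,C,D,E,F,G,H} → run G
t=12: ready={B,C,D,E,F,G,H} → run G
t=13: ready={B,C,D,E,F,H} → run B
t=14: ready={B,C,D,E,F,H} → run B
t=15: ready={C,D,E,F,H} → run D
t=16: ready={C,D,E,F,H} → run D
t=17: ready={C,E,F,H} → run E
t=18: ready={C,E,F,H} → run E
t=19: ready={C,E,F,H} → run E
t=20: ready={C,E,F,H} → run E
t=21: ready={C,E,F,H} → run E
t=22: ready={C,E,F,H} → run E
t=23: ready={C,E,F,H} → run E
t=24: ready={C,F,H} → run F
t=25: ready={C,F,H} → run F
t=26: ready={C,F,H} → run F
t=27: ready={C,F,H} → run F
t=28: ready={C,F,H} → run F
t=29: ready={C,F,H} → run F
t=30: ready={C,F,H} → run F
t=31: ready={C,H} → run C
t=32: ready={C,H} → run C
t=33: ready={C,H} → run C
t=34: ready={C,H} → run C
t=35: ready={C,H} → run C
t=36: ready={H} → run H
t=37: ready={H} → run H
t=38: ready={H} → run H
t=39: ready={H} → run H
t=40: (idle)
t=41: (idle)
t=42: (idle)
t=43: (idle)
t=44: (idle)
t=45: (idle)

running at tick 3 = A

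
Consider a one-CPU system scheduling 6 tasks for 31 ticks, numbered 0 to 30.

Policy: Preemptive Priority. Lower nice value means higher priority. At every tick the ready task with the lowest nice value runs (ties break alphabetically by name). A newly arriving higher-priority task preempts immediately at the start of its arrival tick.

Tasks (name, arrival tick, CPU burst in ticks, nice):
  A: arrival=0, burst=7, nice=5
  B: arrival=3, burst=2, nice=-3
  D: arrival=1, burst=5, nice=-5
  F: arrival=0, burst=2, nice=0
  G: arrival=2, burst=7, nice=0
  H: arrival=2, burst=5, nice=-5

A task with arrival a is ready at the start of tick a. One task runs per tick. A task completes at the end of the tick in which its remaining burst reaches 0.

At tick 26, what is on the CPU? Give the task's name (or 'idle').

running at tick 26 = A

t=0: ready={A,F} → run F
t=1: ready={A,D,F} → run D
t=2: ready={A,D,F,G,H} → run D
t=3: ready={A,B,D,F,G,H} → run D
t=4: ready={A,B,D,F,G,H} → run D
t=5: ready={A,B,D,F,G,H} → run D
t=6: ready={A,B,F,G,H} → run H
t=7: ready={A,B,F,G,H} → run H
t=8: ready={A,B,F,G,H} → run H
t=9: ready={A,B,F,G,H} → run H
t=10: ready={A,B,F,G,H} → run H
t=11: ready={A,B,F,G} → run B
t=12: ready={A,B,F,G} → run B
t=13: ready={A,F,G} → run F
t=14: ready={A,G} → run G
t=15: ready={A,G} → run G
t=16: ready={A,G} → run G
t=17: ready={A,G} → run G
t=18: ready={A,G} → run G
t=19: ready={A,G} → run G
t=20: ready={A,G} → run G
t=21: ready={A} → run A
t=22: ready={A} → run A
t=23: ready={A} → run A
t=24: ready={A} → run A
t=25: ready={A} → run A
t=26: ready={A} → run A
t=27: ready={A} → run A
t=28: (idle)
t=29: (idle)
t=30: (idle)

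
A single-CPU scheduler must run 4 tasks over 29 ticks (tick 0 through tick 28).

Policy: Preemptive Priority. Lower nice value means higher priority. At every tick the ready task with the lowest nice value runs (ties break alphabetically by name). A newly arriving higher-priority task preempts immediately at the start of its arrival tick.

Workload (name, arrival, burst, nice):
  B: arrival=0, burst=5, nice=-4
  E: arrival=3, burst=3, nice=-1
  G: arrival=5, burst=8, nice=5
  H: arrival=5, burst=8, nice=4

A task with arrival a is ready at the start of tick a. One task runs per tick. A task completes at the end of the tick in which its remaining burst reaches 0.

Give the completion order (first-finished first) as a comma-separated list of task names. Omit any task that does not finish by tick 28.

t=0: ready={B} → run B
t=1: ready={B} → run B
t=2: ready={B} → run B
t=3: ready={B,E} → run B
t=4: ready={B,E} → run B
t=5: ready={E,G,H} → run E
t=6: ready={E,G,H} → run E
t=7: ready={E,G,H} → run E
t=8: ready={G,H} → run H
t=9: ready={G,H} → run H
t=10: ready={G,H} → run H
t=11: ready={G,H} → run H
t=12: ready={G,H} → run H
t=13: ready={G,H} → run H
t=14: ready={G,H} → run H
t=15: ready={G,H} → run H
t=16: ready={G} → run G
t=17: ready={G} → run G
t=18: ready={G} → run G
t=19: ready={G} → run G
t=20: ready={G} → run G
t=21: ready={G} → run G
t=22: ready={G} → run G
t=23: ready={G} → run G
t=24: (idle)
t=25: (idle)
t=26: (idle)
t=27: (idle)
t=28: (idle)

completion order = B, E, H, G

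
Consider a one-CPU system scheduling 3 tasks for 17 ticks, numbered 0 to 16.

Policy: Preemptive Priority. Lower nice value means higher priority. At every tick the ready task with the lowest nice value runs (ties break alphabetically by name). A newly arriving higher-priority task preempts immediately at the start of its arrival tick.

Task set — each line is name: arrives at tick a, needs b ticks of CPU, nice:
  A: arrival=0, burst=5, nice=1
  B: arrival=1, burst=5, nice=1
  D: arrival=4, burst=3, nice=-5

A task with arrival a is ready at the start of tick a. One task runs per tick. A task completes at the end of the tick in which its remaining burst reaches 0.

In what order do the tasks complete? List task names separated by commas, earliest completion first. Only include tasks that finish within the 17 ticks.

t=0: ready={A} → run A
t=1: ready={A,B} → run A
t=2: ready={A,B} → run A
t=3: ready={A,B} → run A
t=4: ready={A,B,D} → run D
t=5: ready={A,B,D} → run D
t=6: ready={A,B,D} → run D
t=7: ready={A,B} → run A
t=8: ready={B} → run B
t=9: ready={B} → run B
t=10: ready={B} → run B
t=11: ready={B} → run B
t=12: ready={B} → run B
t=13: (idle)
t=14: (idle)
t=15: (idle)
t=16: (idle)

completion order = D, A, B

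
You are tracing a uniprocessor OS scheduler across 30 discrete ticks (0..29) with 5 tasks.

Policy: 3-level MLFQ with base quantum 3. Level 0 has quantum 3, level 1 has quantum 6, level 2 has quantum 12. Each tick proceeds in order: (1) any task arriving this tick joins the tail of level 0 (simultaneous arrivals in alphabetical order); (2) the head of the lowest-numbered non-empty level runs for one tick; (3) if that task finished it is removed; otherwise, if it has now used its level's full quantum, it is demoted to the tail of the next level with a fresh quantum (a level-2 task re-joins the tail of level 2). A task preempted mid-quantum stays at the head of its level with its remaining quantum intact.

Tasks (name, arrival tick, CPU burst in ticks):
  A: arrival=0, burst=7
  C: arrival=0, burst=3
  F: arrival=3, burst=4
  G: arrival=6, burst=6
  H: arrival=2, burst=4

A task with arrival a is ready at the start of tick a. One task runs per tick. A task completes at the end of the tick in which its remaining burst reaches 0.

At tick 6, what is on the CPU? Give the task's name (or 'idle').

t=0: L0/L1/L2 = AC/-/- → run A
t=1: L0/L1/L2 = AC/-/- → run A
t=2: L0/L1/L2 = ACH/-/- → run A
t=3: L0/L1/L2 = CHF/A/- → run C
t=4: L0/L1/L2 = CHF/A/- → run C
t=5: L0/L1/L2 = CHF/A/- → run C
t=6: L0/L1/L2 = HFG/A/- → run H
t=7: L0/L1/L2 = HFG/A/- → run H
t=8: L0/L1/L2 = HFG/A/- → run H
t=9: L0/L1/L2 = FG/AH/- → run F
t=10: L0/L1/L2 = FG/AH/- → run F
t=11: L0/L1/L2 = FG/AH/- → run F
t=12: L0/L1/L2 = G/AHF/- → run G
t=13: L0/L1/L2 = G/AHF/- → run G
t=14: L0/L1/L2 = G/AHF/- → run G
t=15: L0/L1/L2 = -/AHFG/- → run A
t=16: L0/L1/L2 = -/AHFG/- → run A
t=17: L0/L1/L2 = -/AHFG/- → run A
t=18: L0/L1/L2 = -/AHFG/- → run A
t=19: L0/L1/L2 = -/HFG/- → run H
t=20: L0/L1/L2 = -/FG/- → run F
t=21: L0/L1/L2 = -/G/- → run G
t=22: L0/L1/L2 = -/G/- → run G
t=23: L0/L1/L2 = -/G/- → run G
t=24: (idle)
t=25: (idle)
t=26: (idle)
t=27: (idle)
t=28: (idle)
t=29: (idle)

running at tick 6 = H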